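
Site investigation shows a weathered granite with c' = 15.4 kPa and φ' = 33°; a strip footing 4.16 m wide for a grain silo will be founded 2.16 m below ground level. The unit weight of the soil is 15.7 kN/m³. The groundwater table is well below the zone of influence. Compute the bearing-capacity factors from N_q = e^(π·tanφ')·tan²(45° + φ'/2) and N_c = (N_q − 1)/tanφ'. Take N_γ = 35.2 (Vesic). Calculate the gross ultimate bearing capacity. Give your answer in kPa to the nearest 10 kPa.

q_ult ≈ 2630 kPa

tan33° = 0.6494, so N_q = e^(π×0.6494)·tan²(61.5°) = 7.692 × 3.392 = 26.09.
N_c = (26.09 − 1)/tan33° = 38.64.
Effective surcharge at the founding depth q = γ·D_f = 15.7 × 2.16 = 33.912 kPa.
q_ult = c·N_c + q·N_q + 0.5·γ·B·N_γ
     = 15.4 × 38.638 + 33.912 × 26.092 + 0.5 × 15.7 × 4.16 × 35.2
     = 595.03 + 884.83 + 1149.5 = 2629.4 kPa.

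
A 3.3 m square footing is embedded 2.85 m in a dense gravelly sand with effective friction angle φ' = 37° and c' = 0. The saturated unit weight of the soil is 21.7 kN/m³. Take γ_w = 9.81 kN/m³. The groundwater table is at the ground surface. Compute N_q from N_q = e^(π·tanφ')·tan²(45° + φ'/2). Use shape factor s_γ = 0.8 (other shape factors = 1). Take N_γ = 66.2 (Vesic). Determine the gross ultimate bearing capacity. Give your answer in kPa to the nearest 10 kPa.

tan37° = 0.7536, so N_q = e^(π×0.7536)·tan²(63.5°) = 10.669 × 4.023 = 42.92.
With the water table at the surface the whole profile is submerged: γ' = 21.7 − 9.81 = 11.89 kN/m³, so q = γ'·D_f = 33.886 kPa; the same γ' applies in the ½γBN_γ term.
q_ult = q·N_q + 0.5·γ·B·N_γ·s_γ
     = 33.886 × 42.92 + 0.5 × 11.89 × 3.3 × 66.2 × 0.8
     = 1454.4 + 1039 = 2493.4 kPa.

q_ult ≈ 2490 kPa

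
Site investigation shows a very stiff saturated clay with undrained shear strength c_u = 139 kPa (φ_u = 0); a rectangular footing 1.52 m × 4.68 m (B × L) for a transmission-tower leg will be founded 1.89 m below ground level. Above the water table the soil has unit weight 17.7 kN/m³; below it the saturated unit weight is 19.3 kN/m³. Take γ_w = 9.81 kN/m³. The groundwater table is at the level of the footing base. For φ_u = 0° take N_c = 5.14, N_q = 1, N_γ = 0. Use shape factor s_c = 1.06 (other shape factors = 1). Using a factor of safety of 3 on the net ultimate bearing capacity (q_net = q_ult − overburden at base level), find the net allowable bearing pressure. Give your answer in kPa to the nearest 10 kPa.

q = γ·D_f = 17.7 × 1.89 = 33.453 kPa.
c·N_c·s_c = 139 × 5.14 × 1.06 = 757.33 kPa
q·N_q = 33.453 × 1 = 33.453 kPa
q_ult = 757.33 + 33.453 = 790.78 kPa.
q_net = 790.78 − 33.453 = 757.33 kPa.
q_all(net) = 757.33 / 3 = 252.44 kPa.

q_all(net) ≈ 250 kPa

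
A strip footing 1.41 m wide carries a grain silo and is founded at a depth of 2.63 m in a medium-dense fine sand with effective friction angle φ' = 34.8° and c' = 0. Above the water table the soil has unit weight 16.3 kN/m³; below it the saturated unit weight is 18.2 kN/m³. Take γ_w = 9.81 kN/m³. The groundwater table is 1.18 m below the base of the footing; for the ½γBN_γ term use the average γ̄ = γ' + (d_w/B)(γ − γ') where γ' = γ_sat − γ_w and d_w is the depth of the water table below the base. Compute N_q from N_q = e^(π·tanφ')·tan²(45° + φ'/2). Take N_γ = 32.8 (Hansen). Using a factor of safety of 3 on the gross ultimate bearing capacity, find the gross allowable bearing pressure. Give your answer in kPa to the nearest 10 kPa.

q_all ≈ 580 kPa

N_q = e^(π·tan34.8°)·tan²(62.4°) = 32.48.
q = γ·D_f = 16.3 × 2.63 = 42.869 kPa.
γ' = 8.39 kN/m³; averaging over the depth B below the base, γ̄ = γ' + (d_w/B)(γ − γ') = 15.01 kN/m³.
q·N_q = 42.869 × 32.48 = 1392.4 kPa
0.5·γ·B·N_γ = 0.5 × 15.01 × 1.41 × 32.8 = 347.08 kPa
q_ult = 1392.4 + 347.08 = 1739.5 kPa.
q_all = 1739.5 / 3 = 579.82 kPa.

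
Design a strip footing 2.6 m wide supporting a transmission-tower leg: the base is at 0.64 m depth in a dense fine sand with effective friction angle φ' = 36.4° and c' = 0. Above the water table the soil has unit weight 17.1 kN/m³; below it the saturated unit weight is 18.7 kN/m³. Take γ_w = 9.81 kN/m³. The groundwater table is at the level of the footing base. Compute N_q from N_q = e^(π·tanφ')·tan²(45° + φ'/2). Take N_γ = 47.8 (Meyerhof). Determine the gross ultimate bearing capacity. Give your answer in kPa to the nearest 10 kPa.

tan36.4° = 0.7373, so N_q = e^(π×0.7373)·tan²(63.2°) = 10.137 × 3.919 = 39.73.
q = γ·D_f = 17.1 × 0.64 = 10.944 kPa.
For the ½γBN_γ term take γ' = 18.7 − 9.81 = 8.89 kN/m³ (soil below base is submerged).
q·N_q = 10.944 × 39.727 = 434.77 kPa
0.5·γ·B·N_γ = 0.5 × 8.89 × 2.6 × 47.8 = 552.42 kPa
q_ult = 434.77 + 552.42 = 987.2 kPa.

q_ult ≈ 990 kPa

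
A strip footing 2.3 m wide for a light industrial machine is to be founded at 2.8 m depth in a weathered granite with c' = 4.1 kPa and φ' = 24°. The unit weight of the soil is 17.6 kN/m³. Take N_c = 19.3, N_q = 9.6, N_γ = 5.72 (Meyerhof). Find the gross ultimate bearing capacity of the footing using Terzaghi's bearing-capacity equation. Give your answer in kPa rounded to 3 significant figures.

Effective surcharge at the founding depth q = γ·D_f = 17.6 × 2.8 = 49.28 kPa.
q_ult = c·N_c + q·N_q + 0.5·γ·B·N_γ
     = 4.1 × 19.3 + 49.28 × 9.6 + 0.5 × 17.6 × 2.3 × 5.72
     = 79.13 + 473.09 + 115.77 = 667.99 kPa.

q_ult ≈ 668 kPa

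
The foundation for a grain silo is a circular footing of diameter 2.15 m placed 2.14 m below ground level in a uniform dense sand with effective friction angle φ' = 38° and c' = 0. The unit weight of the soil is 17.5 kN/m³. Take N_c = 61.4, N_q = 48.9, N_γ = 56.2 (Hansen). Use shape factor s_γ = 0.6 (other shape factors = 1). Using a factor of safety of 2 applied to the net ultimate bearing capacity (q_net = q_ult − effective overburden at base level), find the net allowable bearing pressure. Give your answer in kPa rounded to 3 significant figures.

q_all(net) ≈ 1210 kPa

Effective surcharge at the founding depth q = γ·D_f = 17.5 × 2.14 = 37.45 kPa.
q_ult = q·N_q + 0.5·γ·B·N_γ·s_γ
     = 37.45 × 48.9 + 0.5 × 17.5 × 2.15 × 56.2 × 0.6
     = 1831.3 + 634.36 = 2465.7 kPa.
Net ultimate: q_net = 2465.7 − 37.45 = 2428.2 kPa.
q_all(net) = 2428.2 / 2 = 1214.1 kPa.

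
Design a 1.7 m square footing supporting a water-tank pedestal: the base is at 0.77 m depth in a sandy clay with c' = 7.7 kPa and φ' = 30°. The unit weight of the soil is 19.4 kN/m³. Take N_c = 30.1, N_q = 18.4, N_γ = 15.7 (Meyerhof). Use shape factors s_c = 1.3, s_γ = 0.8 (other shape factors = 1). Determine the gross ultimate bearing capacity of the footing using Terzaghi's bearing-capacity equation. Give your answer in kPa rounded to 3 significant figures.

Overburden at base level: q = 19.4 × 0.77 = 14.938 kPa.
Cohesion term c·N_c·s_c = 7.7 × 30.1 × 1.3 = 301.3 kPa; surcharge term q·N_q = 14.938 × 18.4 = 274.86 kPa; self-weight term 0.5·γ·B·N_γ·s_γ = 0.5 × 19.4 × 1.7 × 15.7 × 0.8 = 207.11 kPa.
q_ult = 301.3 + 274.86 + 207.11 = 783.27 kPa.

q_ult ≈ 783 kPa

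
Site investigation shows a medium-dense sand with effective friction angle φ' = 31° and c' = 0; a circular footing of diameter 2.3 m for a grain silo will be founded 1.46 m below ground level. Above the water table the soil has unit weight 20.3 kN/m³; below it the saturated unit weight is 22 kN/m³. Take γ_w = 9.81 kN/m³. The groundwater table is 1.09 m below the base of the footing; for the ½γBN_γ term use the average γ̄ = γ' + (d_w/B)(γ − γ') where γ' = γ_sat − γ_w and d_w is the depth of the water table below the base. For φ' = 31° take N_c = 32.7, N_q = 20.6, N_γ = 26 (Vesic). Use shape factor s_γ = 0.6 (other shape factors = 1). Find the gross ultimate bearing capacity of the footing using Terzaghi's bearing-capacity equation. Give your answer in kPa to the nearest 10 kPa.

q = γ·D_f = 20.3 × 1.46 = 29.638 kPa.
γ' = 12.19 kN/m³; averaging over the depth B below the base, γ̄ = γ' + (d_w/B)(γ − γ') = 16.033 kN/m³.
q·N_q = 29.638 × 20.6 = 610.54 kPa
0.5·γ·B·N_γ·s_γ = 0.5 × 16.033 × 2.3 × 26 × 0.6 = 287.64 kPa
q_ult = 610.54 + 287.64 = 898.18 kPa.

q_ult ≈ 900 kPa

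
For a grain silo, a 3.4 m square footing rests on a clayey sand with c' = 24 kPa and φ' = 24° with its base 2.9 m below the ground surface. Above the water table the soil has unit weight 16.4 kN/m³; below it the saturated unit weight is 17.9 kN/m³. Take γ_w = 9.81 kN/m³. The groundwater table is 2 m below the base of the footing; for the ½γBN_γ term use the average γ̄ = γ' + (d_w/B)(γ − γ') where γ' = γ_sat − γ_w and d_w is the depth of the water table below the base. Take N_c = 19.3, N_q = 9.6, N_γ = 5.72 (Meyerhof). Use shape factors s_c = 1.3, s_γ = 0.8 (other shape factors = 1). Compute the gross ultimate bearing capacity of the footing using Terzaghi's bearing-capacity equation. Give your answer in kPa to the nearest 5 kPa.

q = γ·D_f = 16.4 × 2.9 = 47.56 kPa.
γ' = 8.09 kN/m³; averaging over the depth B below the base, γ̄ = γ' + (d_w/B)(γ − γ') = 12.978 kN/m³.
c·N_c·s_c = 24 × 19.3 × 1.3 = 602.16 kPa
q·N_q = 47.56 × 9.6 = 456.58 kPa
0.5·γ·B·N_γ·s_γ = 0.5 × 12.978 × 3.4 × 5.72 × 0.8 = 100.96 kPa
q_ult = 602.16 + 456.58 + 100.96 = 1159.7 kPa.

q_ult ≈ 1160 kPa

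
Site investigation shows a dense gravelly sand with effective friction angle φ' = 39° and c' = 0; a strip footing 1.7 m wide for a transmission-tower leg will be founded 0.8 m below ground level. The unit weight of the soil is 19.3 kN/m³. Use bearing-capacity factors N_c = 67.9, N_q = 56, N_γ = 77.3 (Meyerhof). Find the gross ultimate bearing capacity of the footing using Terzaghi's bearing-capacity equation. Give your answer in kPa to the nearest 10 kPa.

q_ult ≈ 2130 kPa

Overburden at base level: q = 19.3 × 0.8 = 15.44 kPa.
Surcharge term q·N_q = 15.44 × 56 = 864.64 kPa; self-weight term 0.5·γ·B·N_γ = 0.5 × 19.3 × 1.7 × 77.3 = 1268.1 kPa.
q_ult = 864.64 + 1268.1 = 2132.7 kPa.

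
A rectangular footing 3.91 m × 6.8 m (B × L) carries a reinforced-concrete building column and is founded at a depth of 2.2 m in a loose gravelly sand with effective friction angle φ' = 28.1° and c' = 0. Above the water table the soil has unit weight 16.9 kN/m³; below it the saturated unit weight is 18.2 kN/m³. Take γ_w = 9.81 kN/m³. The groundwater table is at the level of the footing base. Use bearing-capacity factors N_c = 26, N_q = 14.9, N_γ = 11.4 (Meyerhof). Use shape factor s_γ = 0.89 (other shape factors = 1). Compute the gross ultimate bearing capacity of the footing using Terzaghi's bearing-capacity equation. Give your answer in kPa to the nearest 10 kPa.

q = γ·D_f = 16.9 × 2.2 = 37.18 kPa.
For the ½γBN_γ term take γ' = 18.2 − 9.81 = 8.39 kN/m³ (soil below base is submerged).
q·N_q = 37.18 × 14.9 = 553.98 kPa
0.5·γ·B·N_γ·s_γ = 0.5 × 8.39 × 3.91 × 11.4 × 0.89 = 166.42 kPa
q_ult = 553.98 + 166.42 = 720.4 kPa.

q_ult ≈ 720 kPa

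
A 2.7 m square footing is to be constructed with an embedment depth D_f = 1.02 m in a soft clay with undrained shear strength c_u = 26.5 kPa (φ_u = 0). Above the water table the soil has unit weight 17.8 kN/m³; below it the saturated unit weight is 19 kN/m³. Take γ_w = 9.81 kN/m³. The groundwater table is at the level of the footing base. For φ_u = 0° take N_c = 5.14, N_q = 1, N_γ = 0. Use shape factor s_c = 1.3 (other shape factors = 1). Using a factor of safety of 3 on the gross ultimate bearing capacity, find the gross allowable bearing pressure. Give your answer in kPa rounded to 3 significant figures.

q = γ·D_f = 17.8 × 1.02 = 18.156 kPa.
c·N_c·s_c = 26.5 × 5.14 × 1.3 = 177.07 kPa
q·N_q = 18.156 × 1 = 18.156 kPa
q_ult = 177.07 + 18.156 = 195.23 kPa.
q_all = 195.23 / 3 = 65.076 kPa.

q_all ≈ 65.1 kPa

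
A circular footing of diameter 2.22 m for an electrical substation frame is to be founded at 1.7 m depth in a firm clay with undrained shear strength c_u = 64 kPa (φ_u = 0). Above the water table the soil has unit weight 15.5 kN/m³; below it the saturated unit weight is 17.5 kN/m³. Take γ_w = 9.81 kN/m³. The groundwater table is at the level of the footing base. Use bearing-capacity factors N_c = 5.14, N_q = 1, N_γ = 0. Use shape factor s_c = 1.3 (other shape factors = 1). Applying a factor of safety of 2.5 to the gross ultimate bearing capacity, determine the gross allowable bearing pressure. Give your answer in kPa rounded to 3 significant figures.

Overburden at base level: q = 15.5 × 1.7 = 26.35 kPa.
Cohesion term c·N_c·s_c = 64 × 5.14 × 1.3 = 427.65 kPa; surcharge term q·N_q = 26.35 × 1 = 26.35 kPa.
q_ult = 427.65 + 26.35 = 454 kPa.
q_all = q_ult / FS = 454 / 2.5 = 181.6 kPa.

q_all ≈ 182 kPa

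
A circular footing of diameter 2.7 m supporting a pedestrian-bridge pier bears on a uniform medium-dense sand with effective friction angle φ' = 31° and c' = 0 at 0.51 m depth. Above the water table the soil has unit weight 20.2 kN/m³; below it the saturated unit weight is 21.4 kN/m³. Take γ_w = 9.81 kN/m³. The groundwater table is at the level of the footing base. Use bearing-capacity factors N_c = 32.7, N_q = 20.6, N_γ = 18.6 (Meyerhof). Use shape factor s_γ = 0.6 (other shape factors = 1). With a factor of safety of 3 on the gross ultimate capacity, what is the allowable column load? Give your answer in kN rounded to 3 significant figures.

P_all ≈ 738 kN

Effective surcharge at the founding depth q = γ·D_f = 20.2 × 0.51 = 10.302 kPa.
The water table coincides with the base, so in the self-weight term γ → γ' = 11.59 kN/m³.
q_ult = q·N_q + 0.5·γ·B·N_γ·s_γ
     = 10.302 × 20.6 + 0.5 × 11.59 × 2.7 × 18.6 × 0.6
     = 212.22 + 174.61 = 386.84 kPa.
Gross allowable pressure q_all = 386.84 / 3 = 128.95 kPa.
Footing area = 5.7256 m², so allowable column load = 128.95 × 5.7256 = 738.29 kN.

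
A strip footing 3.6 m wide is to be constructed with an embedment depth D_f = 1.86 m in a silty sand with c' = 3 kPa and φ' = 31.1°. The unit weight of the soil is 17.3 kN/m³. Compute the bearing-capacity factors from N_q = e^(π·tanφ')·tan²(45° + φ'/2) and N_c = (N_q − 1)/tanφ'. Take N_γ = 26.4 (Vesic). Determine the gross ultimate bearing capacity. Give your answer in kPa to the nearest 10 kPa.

tan31.1° = 0.6032, so N_q = e^(π×0.6032)·tan²(60.55°) = 6.653 × 3.137 = 20.87.
N_c = (20.87 − 1)/tan31.1° = 32.94.
q = γ·D_f = 17.3 × 1.86 = 32.178 kPa.
c·N_c = 3 × 32.939 = 98.818 kPa
q·N_q = 32.178 × 20.87 = 671.57 kPa
0.5·γ·B·N_γ = 0.5 × 17.3 × 3.6 × 26.4 = 822.1 kPa
q_ult = 98.818 + 671.57 + 822.1 = 1592.5 kPa.

q_ult ≈ 1590 kPa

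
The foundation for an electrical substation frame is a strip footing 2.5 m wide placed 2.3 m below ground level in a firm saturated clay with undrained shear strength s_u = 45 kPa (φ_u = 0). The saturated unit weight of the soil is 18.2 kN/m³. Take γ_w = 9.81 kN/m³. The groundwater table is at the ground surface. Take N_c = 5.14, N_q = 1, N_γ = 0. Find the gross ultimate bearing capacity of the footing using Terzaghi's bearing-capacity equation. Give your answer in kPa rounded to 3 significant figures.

q_ult ≈ 251 kPa

With the water table at the surface the whole profile is submerged: γ' = 18.2 − 9.81 = 8.39 kN/m³, so q = γ'·D_f = 19.297 kPa.
q_ult = c·N_c + q·N_q
     = 45 × 5.14 + 19.297 × 1
     = 231.3 + 19.297 = 250.6 kPa.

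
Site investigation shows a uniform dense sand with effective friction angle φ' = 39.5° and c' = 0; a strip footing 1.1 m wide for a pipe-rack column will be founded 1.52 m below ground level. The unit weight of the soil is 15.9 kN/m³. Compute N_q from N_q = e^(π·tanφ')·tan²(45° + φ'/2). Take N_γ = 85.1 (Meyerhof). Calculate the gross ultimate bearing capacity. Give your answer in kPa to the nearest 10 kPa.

q_ult ≈ 2190 kPa

tan39.5° = 0.8243, so N_q = e^(π×0.8243)·tan²(64.75°) = 13.326 × 4.496 = 59.91.
Effective surcharge at the founding depth q = γ·D_f = 15.9 × 1.52 = 24.168 kPa.
q_ult = q·N_q + 0.5·γ·B·N_γ
     = 24.168 × 59.91 + 0.5 × 15.9 × 1.1 × 85.1
     = 1447.9 + 744.2 = 2192.1 kPa.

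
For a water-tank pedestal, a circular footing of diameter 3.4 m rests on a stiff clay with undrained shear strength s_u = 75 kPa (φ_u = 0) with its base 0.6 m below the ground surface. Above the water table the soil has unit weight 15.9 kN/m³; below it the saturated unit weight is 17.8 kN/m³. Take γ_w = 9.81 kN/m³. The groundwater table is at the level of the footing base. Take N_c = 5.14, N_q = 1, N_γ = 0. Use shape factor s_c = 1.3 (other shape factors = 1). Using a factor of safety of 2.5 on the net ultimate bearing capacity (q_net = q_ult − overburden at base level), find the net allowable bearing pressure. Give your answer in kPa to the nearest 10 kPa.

Effective surcharge at the founding depth q = γ·D_f = 15.9 × 0.6 = 9.54 kPa.
q_ult = c·N_c·s_c + q·N_q
     = 75 × 5.14 × 1.3 + 9.54 × 1
     = 501.15 + 9.54 = 510.69 kPa.
q_net = 510.69 − 9.54 = 501.15 kPa.
q_all(net) = 501.15 / 2.5 = 200.46 kPa.

q_all(net) ≈ 200 kPa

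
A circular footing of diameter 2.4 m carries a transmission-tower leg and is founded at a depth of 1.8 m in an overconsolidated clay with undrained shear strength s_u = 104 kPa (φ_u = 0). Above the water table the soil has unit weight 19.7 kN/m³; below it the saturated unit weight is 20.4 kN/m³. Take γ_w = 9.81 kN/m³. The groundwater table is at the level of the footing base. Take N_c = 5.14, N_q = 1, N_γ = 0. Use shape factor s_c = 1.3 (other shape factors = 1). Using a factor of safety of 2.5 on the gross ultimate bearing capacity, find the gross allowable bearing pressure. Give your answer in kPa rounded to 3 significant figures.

q = γ·D_f = 19.7 × 1.8 = 35.46 kPa.
c·N_c·s_c = 104 × 5.14 × 1.3 = 694.93 kPa
q·N_q = 35.46 × 1 = 35.46 kPa
q_ult = 694.93 + 35.46 = 730.39 kPa.
q_all = 730.39 / 2.5 = 292.16 kPa.

q_all ≈ 292 kPa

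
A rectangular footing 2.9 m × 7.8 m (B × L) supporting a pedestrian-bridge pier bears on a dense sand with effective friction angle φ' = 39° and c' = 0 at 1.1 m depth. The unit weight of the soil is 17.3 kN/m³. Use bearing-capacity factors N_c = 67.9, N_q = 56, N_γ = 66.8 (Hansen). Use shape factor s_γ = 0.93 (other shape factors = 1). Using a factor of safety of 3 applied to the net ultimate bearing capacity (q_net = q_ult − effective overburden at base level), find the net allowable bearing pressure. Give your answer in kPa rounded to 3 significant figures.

q_all(net) ≈ 868 kPa

Effective surcharge at the founding depth q = γ·D_f = 17.3 × 1.1 = 19.03 kPa.
q_ult = q·N_q + 0.5·γ·B·N_γ·s_γ
     = 19.03 × 56 + 0.5 × 17.3 × 2.9 × 66.8 × 0.93
     = 1065.7 + 1558.4 = 2624.1 kPa.
Net ultimate: q_net = 2624.1 − 19.03 = 2605 kPa.
q_all(net) = 2605 / 3 = 868.34 kPa.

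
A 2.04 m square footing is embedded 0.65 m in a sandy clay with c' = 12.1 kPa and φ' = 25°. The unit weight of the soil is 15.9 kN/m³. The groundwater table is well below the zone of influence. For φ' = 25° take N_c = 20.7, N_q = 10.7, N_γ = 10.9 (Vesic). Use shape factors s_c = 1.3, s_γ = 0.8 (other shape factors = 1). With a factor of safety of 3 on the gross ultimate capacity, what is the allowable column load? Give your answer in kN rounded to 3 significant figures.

P_all ≈ 801 kN

Effective surcharge at the founding depth q = γ·D_f = 15.9 × 0.65 = 10.335 kPa.
q_ult = c·N_c·s_c + q·N_q + 0.5·γ·B·N_γ·s_γ
     = 12.1 × 20.7 × 1.3 + 10.335 × 10.7 + 0.5 × 15.9 × 2.04 × 10.9 × 0.8
     = 325.61 + 110.58 + 141.42 = 577.62 kPa.
Gross allowable pressure q_all = 577.62 / 3 = 192.54 kPa.
Footing area = 4.1616 m², so allowable column load = 192.54 × 4.1616 = 801.27 kN.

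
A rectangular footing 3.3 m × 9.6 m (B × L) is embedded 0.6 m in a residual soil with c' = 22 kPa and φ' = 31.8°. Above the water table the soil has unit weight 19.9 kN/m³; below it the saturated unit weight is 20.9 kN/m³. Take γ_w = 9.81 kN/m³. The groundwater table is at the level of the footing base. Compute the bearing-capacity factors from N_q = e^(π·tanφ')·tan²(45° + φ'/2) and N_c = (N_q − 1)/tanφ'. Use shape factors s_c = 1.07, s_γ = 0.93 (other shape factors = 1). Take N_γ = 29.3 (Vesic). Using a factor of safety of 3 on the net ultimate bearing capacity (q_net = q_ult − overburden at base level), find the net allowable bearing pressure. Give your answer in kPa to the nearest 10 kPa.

N_q = e^(π·tan31.8°)·tan²(60.9°) = 22.64; N_c = (N_q − 1)/tanφ' = 34.9.
Overburden at base level: q = 19.9 × 0.6 = 11.94 kPa.
Below the base the soil is submerged, so the ½γBN_γ term uses γ' = 20.9 − 9.81 = 11.09 kN/m³.
Cohesion term c·N_c·s_c = 22 × 34.902 × 1.07 = 821.58 kPa; surcharge term q·N_q = 11.94 × 22.64 = 270.32 kPa; self-weight term 0.5·γ·B·N_γ·s_γ = 0.5 × 11.09 × 3.3 × 29.3 × 0.93 = 498.62 kPa.
q_ult = 821.58 + 270.32 + 498.62 = 1590.5 kPa.
q_net = 1590.5 − 11.94 = 1578.6 kPa.
q_all(net) = 1578.6 / 3 = 526.19 kPa.

q_all(net) ≈ 530 kPa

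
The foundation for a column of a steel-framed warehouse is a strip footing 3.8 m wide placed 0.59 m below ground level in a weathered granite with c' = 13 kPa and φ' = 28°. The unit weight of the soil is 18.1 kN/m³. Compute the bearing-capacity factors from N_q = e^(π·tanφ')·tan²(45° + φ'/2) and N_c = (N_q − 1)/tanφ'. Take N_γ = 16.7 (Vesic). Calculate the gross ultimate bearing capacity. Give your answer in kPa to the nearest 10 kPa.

tan28° = 0.5317, so N_q = e^(π×0.5317)·tan²(59°) = 5.314 × 2.77 = 14.72.
N_c = (14.72 − 1)/tan28° = 25.8.
Overburden at base level: q = 18.1 × 0.59 = 10.679 kPa.
Cohesion term c·N_c = 13 × 25.803 = 335.44 kPa; surcharge term q·N_q = 10.679 × 14.72 = 157.19 kPa; self-weight term 0.5·γ·B·N_γ = 0.5 × 18.1 × 3.8 × 16.7 = 574.31 kPa.
q_ult = 335.44 + 157.19 + 574.31 = 1067 kPa.

q_ult ≈ 1070 kPa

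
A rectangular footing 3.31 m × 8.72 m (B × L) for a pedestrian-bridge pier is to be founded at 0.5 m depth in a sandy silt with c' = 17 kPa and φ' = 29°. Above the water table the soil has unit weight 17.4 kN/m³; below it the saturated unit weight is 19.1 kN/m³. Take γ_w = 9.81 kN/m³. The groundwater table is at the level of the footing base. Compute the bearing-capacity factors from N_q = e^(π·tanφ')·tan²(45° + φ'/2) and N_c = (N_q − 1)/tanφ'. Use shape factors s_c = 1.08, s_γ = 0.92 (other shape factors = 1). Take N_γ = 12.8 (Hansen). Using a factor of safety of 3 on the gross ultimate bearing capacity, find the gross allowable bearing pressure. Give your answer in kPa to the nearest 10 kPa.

q_all ≈ 280 kPa

N_q = e^(π·tan29°)·tan²(59.5°) = 16.44; N_c = (N_q − 1)/tanφ' = 27.86.
Overburden at base level: q = 17.4 × 0.5 = 8.7 kPa.
Below the base the soil is submerged, so the ½γBN_γ term uses γ' = 19.1 − 9.81 = 9.29 kN/m³.
Cohesion term c·N_c·s_c = 17 × 27.86 × 1.08 = 511.52 kPa; surcharge term q·N_q = 8.7 × 16.443 = 143.06 kPa; self-weight term 0.5·γ·B·N_γ·s_γ = 0.5 × 9.29 × 3.31 × 12.8 × 0.92 = 181.06 kPa.
q_ult = 511.52 + 143.06 + 181.06 = 835.63 kPa.
q_all = 835.63 / 3 = 278.54 kPa.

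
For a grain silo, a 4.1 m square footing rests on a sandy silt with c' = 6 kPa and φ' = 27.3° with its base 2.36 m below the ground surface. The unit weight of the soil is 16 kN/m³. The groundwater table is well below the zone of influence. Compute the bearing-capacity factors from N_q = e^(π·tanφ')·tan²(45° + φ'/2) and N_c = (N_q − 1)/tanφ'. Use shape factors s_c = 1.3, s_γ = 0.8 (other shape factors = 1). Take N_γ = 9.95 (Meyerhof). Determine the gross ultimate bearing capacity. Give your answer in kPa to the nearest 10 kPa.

tan27.3° = 0.5161, so N_q = e^(π×0.5161)·tan²(58.65°) = 5.061 × 2.694 = 13.64.
N_c = (13.64 − 1)/tan27.3° = 24.48.
Overburden at base level: q = 16 × 2.36 = 37.76 kPa.
Cohesion term c·N_c·s_c = 6 × 24.481 × 1.3 = 190.95 kPa; surcharge term q·N_q = 37.76 × 13.636 = 514.89 kPa; self-weight term 0.5·γ·B·N_γ·s_γ = 0.5 × 16 × 4.1 × 9.95 × 0.8 = 261.09 kPa.
q_ult = 190.95 + 514.89 + 261.09 = 966.93 kPa.

q_ult ≈ 970 kPa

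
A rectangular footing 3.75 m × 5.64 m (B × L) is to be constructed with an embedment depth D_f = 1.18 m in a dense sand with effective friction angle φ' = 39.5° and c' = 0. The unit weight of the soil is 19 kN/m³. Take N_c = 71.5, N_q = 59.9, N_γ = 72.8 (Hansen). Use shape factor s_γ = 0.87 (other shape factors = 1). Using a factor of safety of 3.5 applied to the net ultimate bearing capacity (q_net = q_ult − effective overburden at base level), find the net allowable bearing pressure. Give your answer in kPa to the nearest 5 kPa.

q = γ·D_f = 19 × 1.18 = 22.42 kPa.
q·N_q = 22.42 × 59.9 = 1343 kPa
0.5·γ·B·N_γ·s_γ = 0.5 × 19 × 3.75 × 72.8 × 0.87 = 2256.3 kPa
q_ult = 1343 + 2256.3 = 3599.3 kPa.
Net ultimate: q_net = 3599.3 − 22.42 = 3576.9 kPa.
q_all(net) = 3576.9 / 3.5 = 1022 kPa.

q_all(net) ≈ 1020 kPa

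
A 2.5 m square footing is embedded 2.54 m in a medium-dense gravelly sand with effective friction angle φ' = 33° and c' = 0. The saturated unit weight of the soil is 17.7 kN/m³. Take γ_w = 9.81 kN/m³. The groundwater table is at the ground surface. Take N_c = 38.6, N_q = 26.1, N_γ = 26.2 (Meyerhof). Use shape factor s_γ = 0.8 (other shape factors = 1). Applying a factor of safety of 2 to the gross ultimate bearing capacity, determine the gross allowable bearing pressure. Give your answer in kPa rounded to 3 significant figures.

With the water table at the surface the whole profile is submerged: γ' = 17.7 − 9.81 = 7.89 kN/m³, so q = γ'·D_f = 20.041 kPa; the same γ' applies in the ½γBN_γ term.
q_ult = q·N_q + 0.5·γ·B·N_γ·s_γ
     = 20.041 × 26.1 + 0.5 × 7.89 × 2.5 × 26.2 × 0.8
     = 523.06 + 206.72 = 729.78 kPa.
q_all = q_ult / FS = 729.78 / 2 = 364.89 kPa.

q_all ≈ 365 kPa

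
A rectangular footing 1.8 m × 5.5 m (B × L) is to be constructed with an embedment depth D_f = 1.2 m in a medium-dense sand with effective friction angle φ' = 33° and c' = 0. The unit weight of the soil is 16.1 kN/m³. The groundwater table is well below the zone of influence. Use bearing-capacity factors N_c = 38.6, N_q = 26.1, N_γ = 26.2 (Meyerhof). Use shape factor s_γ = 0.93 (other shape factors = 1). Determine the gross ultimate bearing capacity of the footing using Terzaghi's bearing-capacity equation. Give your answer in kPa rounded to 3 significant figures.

Overburden at base level: q = 16.1 × 1.2 = 19.32 kPa.
Surcharge term q·N_q = 19.32 × 26.1 = 504.25 kPa; self-weight term 0.5·γ·B·N_γ·s_γ = 0.5 × 16.1 × 1.8 × 26.2 × 0.93 = 353.06 kPa.
q_ult = 504.25 + 353.06 = 857.32 kPa.

q_ult ≈ 857 kPa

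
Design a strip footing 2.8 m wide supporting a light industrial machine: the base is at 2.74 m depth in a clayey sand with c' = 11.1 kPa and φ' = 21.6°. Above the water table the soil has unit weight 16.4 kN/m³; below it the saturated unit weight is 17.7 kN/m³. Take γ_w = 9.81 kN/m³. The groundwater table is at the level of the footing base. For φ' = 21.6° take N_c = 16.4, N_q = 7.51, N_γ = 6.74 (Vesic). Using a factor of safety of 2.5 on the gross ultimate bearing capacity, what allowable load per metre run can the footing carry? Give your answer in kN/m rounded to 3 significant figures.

q = γ·D_f = 16.4 × 2.74 = 44.936 kPa.
For the ½γBN_γ term take γ' = 17.7 − 9.81 = 7.89 kN/m³ (soil below base is submerged).
c·N_c = 11.1 × 16.4 = 182.04 kPa
q·N_q = 44.936 × 7.51 = 337.47 kPa
0.5·γ·B·N_γ = 0.5 × 7.89 × 2.8 × 6.74 = 74.45 kPa
q_ult = 182.04 + 337.47 + 74.45 = 593.96 kPa.
Gross allowable pressure q_all = 593.96 / 2.5 = 237.58 kPa.
Allowable wall load = q_all × B = 237.58 × 2.8 = 665.23 kN per metre run.

≈ 665 kN/m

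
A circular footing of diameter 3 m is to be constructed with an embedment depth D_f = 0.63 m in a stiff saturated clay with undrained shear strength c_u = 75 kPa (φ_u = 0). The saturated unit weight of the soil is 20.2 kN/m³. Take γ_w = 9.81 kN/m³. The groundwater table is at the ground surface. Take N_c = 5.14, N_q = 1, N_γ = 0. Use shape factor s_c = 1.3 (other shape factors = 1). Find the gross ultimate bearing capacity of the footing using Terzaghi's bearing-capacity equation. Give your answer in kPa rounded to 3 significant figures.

q_ult ≈ 508 kPa

γ' = 20.2 − 9.81 = 10.39 kN/m³ (submerged throughout). q = 10.39 × 0.63 = 6.5457 kPa.
c·N_c·s_c = 75 × 5.14 × 1.3 = 501.15 kPa
q·N_q = 6.5457 × 1 = 6.5457 kPa
q_ult = 501.15 + 6.5457 = 507.7 kPa.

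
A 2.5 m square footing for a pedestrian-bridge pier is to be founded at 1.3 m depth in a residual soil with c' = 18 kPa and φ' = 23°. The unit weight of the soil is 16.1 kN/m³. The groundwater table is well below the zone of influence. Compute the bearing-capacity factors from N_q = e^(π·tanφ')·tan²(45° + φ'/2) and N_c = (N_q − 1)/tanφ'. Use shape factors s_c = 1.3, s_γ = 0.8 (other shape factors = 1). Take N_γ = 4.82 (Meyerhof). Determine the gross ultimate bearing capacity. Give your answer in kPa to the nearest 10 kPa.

tan23° = 0.4245, so N_q = e^(π×0.4245)·tan²(56.5°) = 3.794 × 2.283 = 8.66.
N_c = (8.66 − 1)/tan23° = 18.05.
Effective surcharge at the founding depth q = γ·D_f = 16.1 × 1.3 = 20.93 kPa.
q_ult = c·N_c·s_c + q·N_q + 0.5·γ·B·N_γ·s_γ
     = 18 × 18.049 × 1.3 + 20.93 × 8.6612 + 0.5 × 16.1 × 2.5 × 4.82 × 0.8
     = 422.34 + 181.28 + 77.602 = 681.22 kPa.

q_ult ≈ 680 kPa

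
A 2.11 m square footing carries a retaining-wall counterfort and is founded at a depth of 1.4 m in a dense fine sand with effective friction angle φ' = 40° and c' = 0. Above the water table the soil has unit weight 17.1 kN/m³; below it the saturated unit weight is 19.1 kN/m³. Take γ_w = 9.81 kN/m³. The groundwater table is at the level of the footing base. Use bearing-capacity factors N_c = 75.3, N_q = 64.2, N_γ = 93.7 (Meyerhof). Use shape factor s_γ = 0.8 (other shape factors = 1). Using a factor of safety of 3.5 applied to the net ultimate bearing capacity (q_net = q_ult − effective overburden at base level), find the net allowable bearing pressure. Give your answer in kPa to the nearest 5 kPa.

q = γ·D_f = 17.1 × 1.4 = 23.94 kPa.
For the ½γBN_γ term take γ' = 19.1 − 9.81 = 9.29 kN/m³ (soil below base is submerged).
q·N_q = 23.94 × 64.2 = 1536.9 kPa
0.5·γ·B·N_γ·s_γ = 0.5 × 9.29 × 2.11 × 93.7 × 0.8 = 734.68 kPa
q_ult = 1536.9 + 734.68 = 2271.6 kPa.
Net ultimate: q_net = 2271.6 − 23.94 = 2247.7 kPa.
q_all(net) = 2247.7 / 3.5 = 642.2 kPa.

q_all(net) ≈ 640 kPa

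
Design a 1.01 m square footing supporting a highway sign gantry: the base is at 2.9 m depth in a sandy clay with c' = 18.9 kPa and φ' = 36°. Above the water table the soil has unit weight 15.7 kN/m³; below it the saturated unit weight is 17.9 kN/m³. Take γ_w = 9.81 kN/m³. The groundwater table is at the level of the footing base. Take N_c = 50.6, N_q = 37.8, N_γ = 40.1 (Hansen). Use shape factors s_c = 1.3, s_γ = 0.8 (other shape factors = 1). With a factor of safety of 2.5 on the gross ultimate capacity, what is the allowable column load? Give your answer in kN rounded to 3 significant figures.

Effective surcharge at the founding depth q = γ·D_f = 15.7 × 2.9 = 45.53 kPa.
The water table coincides with the base, so in the self-weight term γ → γ' = 8.09 kN/m³.
q_ult = c·N_c·s_c + q·N_q + 0.5·γ·B·N_γ·s_γ
     = 18.9 × 50.6 × 1.3 + 45.53 × 37.8 + 0.5 × 8.09 × 1.01 × 40.1 × 0.8
     = 1243.2 + 1721 + 131.06 = 3095.3 kPa.
Gross allowable pressure q_all = 3095.3 / 2.5 = 1238.1 kPa.
Footing area = 1.0201 m², so allowable column load = 1238.1 × 1.0201 = 1263 kN.

P_all ≈ 1260 kN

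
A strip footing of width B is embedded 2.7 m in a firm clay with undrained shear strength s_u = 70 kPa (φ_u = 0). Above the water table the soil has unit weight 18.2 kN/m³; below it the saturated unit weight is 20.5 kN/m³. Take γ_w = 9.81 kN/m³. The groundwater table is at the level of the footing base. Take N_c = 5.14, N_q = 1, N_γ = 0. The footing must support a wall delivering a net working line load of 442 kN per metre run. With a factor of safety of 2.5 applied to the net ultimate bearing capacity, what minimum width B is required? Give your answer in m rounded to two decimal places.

B = 3.07 m

q = γ·D_f = 18.2 × 2.7 = 49.14 kPa.
c·N_c = 70 × 5.14 = 359.8 kPa
q·N_q = 49.14 × 1 = 49.14 kPa
q_ult = 359.8 + 49.14 = 408.94 kPa.
For φ = 0 the ½γBN_γ term vanishes, so q_ult is independent of B. q_net = 408.94 − 49.14 = 359.8 kPa; q_all(net) = 359.8/2.5 = 143.92 kPa.
Required width B = w / q_all(net) = 442 / 143.92 = 3.071 m.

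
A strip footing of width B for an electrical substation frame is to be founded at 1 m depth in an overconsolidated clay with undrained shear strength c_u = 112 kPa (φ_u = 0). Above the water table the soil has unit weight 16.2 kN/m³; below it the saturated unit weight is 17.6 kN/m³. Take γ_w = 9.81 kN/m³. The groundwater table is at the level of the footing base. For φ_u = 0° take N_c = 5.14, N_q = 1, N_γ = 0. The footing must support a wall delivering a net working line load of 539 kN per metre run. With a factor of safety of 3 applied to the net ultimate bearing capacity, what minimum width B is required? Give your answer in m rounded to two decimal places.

B = 2.81 m

Effective surcharge at the founding depth q = γ·D_f = 16.2 × 1 = 16.2 kPa.
q_ult = c·N_c + q·N_q
     = 112 × 5.14 + 16.2 × 1
     = 575.68 + 16.2 = 591.88 kPa.
For φ = 0 the ½γBN_γ term vanishes, so q_ult is independent of B. q_net = 591.88 − 16.2 = 575.68 kPa; q_all(net) = 575.68/3 = 191.89 kPa.
Required width B = w / q_all(net) = 539 / 191.89 = 2.809 m.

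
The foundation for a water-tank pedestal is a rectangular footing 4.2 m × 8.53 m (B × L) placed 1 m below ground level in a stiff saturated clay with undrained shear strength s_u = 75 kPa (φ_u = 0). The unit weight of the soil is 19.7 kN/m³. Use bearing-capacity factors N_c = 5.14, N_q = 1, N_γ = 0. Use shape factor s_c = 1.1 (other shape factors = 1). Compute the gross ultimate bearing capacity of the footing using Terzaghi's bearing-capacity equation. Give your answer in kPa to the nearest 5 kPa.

Overburden at base level: q = 19.7 × 1 = 19.7 kPa.
Cohesion term c·N_c·s_c = 75 × 5.14 × 1.1 = 424.05 kPa; surcharge term q·N_q = 19.7 × 1 = 19.7 kPa.
q_ult = 424.05 + 19.7 = 443.75 kPa.

q_ult ≈ 445 kPa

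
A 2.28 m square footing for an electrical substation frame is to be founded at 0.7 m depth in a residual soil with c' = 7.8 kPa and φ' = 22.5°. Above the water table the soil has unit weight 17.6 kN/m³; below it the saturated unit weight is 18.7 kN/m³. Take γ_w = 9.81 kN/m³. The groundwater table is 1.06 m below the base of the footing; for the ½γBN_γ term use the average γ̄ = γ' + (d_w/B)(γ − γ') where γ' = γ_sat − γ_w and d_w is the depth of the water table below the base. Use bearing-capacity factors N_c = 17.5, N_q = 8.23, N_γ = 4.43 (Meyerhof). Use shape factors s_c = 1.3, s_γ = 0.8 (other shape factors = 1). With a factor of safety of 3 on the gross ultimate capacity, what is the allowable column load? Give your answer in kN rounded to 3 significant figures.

Effective surcharge at the founding depth q = γ·D_f = 17.6 × 0.7 = 12.32 kPa.
With d_w = 1.06 m < B, γ̄ = 8.89 + (1.06/2.28) × (17.6 − 8.89) = 12.939 kN/m³.
q_ult = c·N_c·s_c + q·N_q + 0.5·γ·B·N_γ·s_γ
     = 7.8 × 17.5 × 1.3 + 12.32 × 8.23 + 0.5 × 12.939 × 2.28 × 4.43 × 0.8
     = 177.45 + 101.39 + 52.277 = 331.12 kPa.
Gross allowable pressure q_all = 331.12 / 3 = 110.37 kPa.
Footing area = 5.1984 m², so allowable column load = 110.37 × 5.1984 = 573.77 kN.

P_all ≈ 574 kN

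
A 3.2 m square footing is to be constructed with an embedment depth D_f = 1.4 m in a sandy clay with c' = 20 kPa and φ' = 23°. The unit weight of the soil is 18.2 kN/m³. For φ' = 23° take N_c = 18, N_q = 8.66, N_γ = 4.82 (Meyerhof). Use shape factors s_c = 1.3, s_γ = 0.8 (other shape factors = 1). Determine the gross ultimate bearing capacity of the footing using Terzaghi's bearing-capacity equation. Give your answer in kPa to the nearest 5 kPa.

q = γ·D_f = 18.2 × 1.4 = 25.48 kPa.
c·N_c·s_c = 20 × 18 × 1.3 = 468 kPa
q·N_q = 25.48 × 8.66 = 220.66 kPa
0.5·γ·B·N_γ·s_γ = 0.5 × 18.2 × 3.2 × 4.82 × 0.8 = 112.29 kPa
q_ult = 468 + 220.66 + 112.29 = 800.94 kPa.

q_ult ≈ 800 kPa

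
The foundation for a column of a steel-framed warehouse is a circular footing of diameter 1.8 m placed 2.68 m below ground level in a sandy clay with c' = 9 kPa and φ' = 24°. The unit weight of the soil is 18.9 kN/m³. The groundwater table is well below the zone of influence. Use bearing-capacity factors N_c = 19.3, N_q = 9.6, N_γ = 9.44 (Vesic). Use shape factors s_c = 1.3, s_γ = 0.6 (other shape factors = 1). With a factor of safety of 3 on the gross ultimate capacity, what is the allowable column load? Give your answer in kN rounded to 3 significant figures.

P_all ≈ 686 kN

Overburden at base level: q = 18.9 × 2.68 = 50.652 kPa.
Cohesion term c·N_c·s_c = 9 × 19.3 × 1.3 = 225.81 kPa; surcharge term q·N_q = 50.652 × 9.6 = 486.26 kPa; self-weight term 0.5·γ·B·N_γ·s_γ = 0.5 × 18.9 × 1.8 × 9.44 × 0.6 = 96.345 kPa.
q_ult = 225.81 + 486.26 + 96.345 = 808.41 kPa.
Gross allowable pressure q_all = 808.41 / 3 = 269.47 kPa.
Footing area = 2.5447 m², so allowable column load = 269.47 × 2.5447 = 685.72 kN.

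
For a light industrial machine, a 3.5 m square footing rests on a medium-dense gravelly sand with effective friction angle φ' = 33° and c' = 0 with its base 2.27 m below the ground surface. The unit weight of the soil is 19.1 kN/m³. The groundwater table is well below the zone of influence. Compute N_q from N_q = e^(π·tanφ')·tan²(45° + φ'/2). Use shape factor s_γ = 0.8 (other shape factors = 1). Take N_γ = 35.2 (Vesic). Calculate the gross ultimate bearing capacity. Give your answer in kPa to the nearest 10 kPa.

q_ult ≈ 2070 kPa

tan33° = 0.6494, so N_q = e^(π×0.6494)·tan²(61.5°) = 7.692 × 3.392 = 26.09.
q = γ·D_f = 19.1 × 2.27 = 43.357 kPa.
q·N_q = 43.357 × 26.092 = 1131.3 kPa
0.5·γ·B·N_γ·s_γ = 0.5 × 19.1 × 3.5 × 35.2 × 0.8 = 941.25 kPa
q_ult = 1131.3 + 941.25 = 2072.5 kPa.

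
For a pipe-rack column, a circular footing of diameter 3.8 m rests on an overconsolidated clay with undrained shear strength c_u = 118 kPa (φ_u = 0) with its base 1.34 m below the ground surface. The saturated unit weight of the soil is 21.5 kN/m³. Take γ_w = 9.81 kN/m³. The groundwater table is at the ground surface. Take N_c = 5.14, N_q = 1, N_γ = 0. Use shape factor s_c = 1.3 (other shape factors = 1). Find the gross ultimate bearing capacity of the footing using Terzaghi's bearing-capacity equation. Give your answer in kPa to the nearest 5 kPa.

γ' = 21.5 − 9.81 = 11.69 kN/m³ (submerged throughout). q = 11.69 × 1.34 = 15.665 kPa.
c·N_c·s_c = 118 × 5.14 × 1.3 = 788.48 kPa
q·N_q = 15.665 × 1 = 15.665 kPa
q_ult = 788.48 + 15.665 = 804.14 kPa.

q_ult ≈ 805 kPa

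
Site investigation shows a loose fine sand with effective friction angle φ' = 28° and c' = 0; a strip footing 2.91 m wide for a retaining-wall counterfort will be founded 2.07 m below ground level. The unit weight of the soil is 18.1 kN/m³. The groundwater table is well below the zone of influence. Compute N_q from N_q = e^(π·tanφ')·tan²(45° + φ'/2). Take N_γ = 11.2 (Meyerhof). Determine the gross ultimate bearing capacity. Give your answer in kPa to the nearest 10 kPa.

tan28° = 0.5317, so N_q = e^(π×0.5317)·tan²(59°) = 5.314 × 2.77 = 14.72.
Overburden at base level: q = 18.1 × 2.07 = 37.467 kPa.
Surcharge term q·N_q = 37.467 × 14.72 = 551.51 kPa; self-weight term 0.5·γ·B·N_γ = 0.5 × 18.1 × 2.91 × 11.2 = 294.96 kPa.
q_ult = 551.51 + 294.96 = 846.47 kPa.

q_ult ≈ 850 kPa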